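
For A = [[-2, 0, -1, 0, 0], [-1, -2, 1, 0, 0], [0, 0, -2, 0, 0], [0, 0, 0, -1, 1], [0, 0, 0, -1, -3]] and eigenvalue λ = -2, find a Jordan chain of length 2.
We seek v_1 ∈ ker((A + 2I)^2) \ ker(A + 2I), then set v_{i+1} = (A + 2I) v_i.

One such chain is v_1 = [[0, 0, 0, 1, 0]]^T, v_2 = [[0, 0, 0, 1, -1]]^T. Check: (A + 2I) v_2 = [[0, 0, 0, 0, 0]]^T = 0.

v_1 = [[0, 0, 0, 1, 0]]^T, v_2 = [[0, 0, 0, 1, -1]]^T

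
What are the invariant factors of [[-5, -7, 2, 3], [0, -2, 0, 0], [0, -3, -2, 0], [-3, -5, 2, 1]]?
(x + 2)^2, (x + 2)^2

The Jordan structure of A has elementary divisors (x + 2)^2, (x + 2)^2. Arranging the block sizes at each eigenvalue in decreasing order and taking row products gives the invariant factors.

Invariant factors (smallest first, each dividing the next): (x + 2)^2, (x + 2)^2.

Check: the last factor (x + 2)^2 is the minimal polynomial, and the product (x + 2)^4 is the characteristic polynomial.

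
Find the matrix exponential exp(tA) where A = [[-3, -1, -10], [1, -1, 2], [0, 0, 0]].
e^{tA} = [[(1 - t)*e^{-2*t}, -t*e^{-2*t}, (-4*t - 3*e^{2*t} + 3)*e^{-2*t}], [t*e^{-2*t}, (t + 1)*e^{-2*t}, (4*t - e^{2*t} + 1)*e^{-2*t}], [0, 0, 1]]

A has Jordan form J = [[-2, 1, 0], [0, -2, 0], [0, 0, 0]] with A = PJP^{-1}, so e^{tA} = P e^{tJ} P^{-1}.

For a Jordan block J_k(λ), e^{tJ_k(λ)} = e^{λt} · (I + tN + t^2 N^2/2! + ... + t^{k-1} N^{k-1}/(k-1)!) where N is the nilpotent superdiagonal part.

Assembling the blocks and conjugating back gives the entries of e^{tA} as shown above.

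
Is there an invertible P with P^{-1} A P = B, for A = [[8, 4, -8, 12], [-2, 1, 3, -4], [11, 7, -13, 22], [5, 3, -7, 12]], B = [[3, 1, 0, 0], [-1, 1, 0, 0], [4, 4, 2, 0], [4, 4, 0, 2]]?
Both have characteristic polynomial (x - 2)^4, but the minimal polynomial of A is (x - 2)^3 while the minimal polynomial of B is (x - 2)^2. The minimal polynomial is a similarity invariant, so A and B are not similar.

No.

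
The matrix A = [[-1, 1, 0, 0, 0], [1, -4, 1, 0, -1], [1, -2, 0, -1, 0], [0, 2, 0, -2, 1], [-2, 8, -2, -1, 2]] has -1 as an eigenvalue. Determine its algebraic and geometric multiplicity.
The characteristic polynomial is (x + 1)^5, so the factor x + 1 appears with exponent 5: the algebraic multiplicity is 5.

rank(A + I) = 3, so the eigenspace has dimension 5 - 3 = 2: the geometric multiplicity is 2.

Since 2 < 5, A is not diagonalizable.

algebraic multiplicity 5, geometric multiplicity 2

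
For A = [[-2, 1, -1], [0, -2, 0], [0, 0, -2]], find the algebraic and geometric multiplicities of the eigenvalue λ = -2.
The characteristic polynomial is (x + 2)^3, so the factor x + 2 appears with exponent 3: the algebraic multiplicity is 3.

rank(A + 2I) = 1, so the eigenspace has dimension 3 - 1 = 2: the geometric multiplicity is 2.

Since 2 < 3, A is not diagonalizable.

algebraic multiplicity 3, geometric multiplicity 2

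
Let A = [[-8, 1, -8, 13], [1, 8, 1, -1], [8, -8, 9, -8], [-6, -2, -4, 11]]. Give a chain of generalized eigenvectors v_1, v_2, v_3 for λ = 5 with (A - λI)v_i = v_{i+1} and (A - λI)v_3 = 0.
v_1 = [[-3, 0, 3, -1]]^T, v_2 = [[2, 1, -4, 0]]^T, v_3 = [[7, 1, -8, 2]]^T

We seek v_1 ∈ ker((A - 5I)^3) \ ker((A - 5I)^2), then set v_{i+1} = (A - 5I) v_i.

One such chain is v_1 = [[-3, 0, 3, -1]]^T, v_2 = [[2, 1, -4, 0]]^T, v_3 = [[7, 1, -8, 2]]^T. Check: (A - 5I) v_3 = [[0, 0, 0, 0]]^T = 0.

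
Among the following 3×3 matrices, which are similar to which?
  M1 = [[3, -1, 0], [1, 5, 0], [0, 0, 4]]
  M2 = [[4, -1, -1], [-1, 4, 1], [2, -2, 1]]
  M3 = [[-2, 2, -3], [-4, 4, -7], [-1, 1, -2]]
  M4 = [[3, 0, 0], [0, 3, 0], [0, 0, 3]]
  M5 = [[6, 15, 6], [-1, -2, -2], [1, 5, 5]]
Characteristic polynomials: χ_{M1} = (x - 4)^3, χ_{M2} = (x - 3)^3, χ_{M3} = x^3, χ_{M4} = (x - 3)^3, χ_{M5} = (x - 3)^3.

{M1}: invariant factors x - 4, (x - 4)^2.

{M2, M5}: invariant factors x - 3, (x - 3)^2.

{M3}: invariant factors x^3.

{M4}: invariant factors x - 3, x - 3, x - 3.

Matrices are similar if and only if their invariant-factor lists agree; the partition into similarity classes is {M1}, {M2, M5}, {M3}, {M4}.

4 classes: {M1}, {M2, M5}, {M3}, {M4}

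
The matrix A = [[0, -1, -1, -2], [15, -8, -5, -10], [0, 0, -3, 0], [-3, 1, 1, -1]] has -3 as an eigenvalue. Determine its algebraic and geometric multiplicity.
algebraic multiplicity 4, geometric multiplicity 3

The characteristic polynomial is (x + 3)^4, so the factor x + 3 appears with exponent 4: the algebraic multiplicity is 4.

rank(A + 3I) = 1, so the eigenspace has dimension 4 - 1 = 3: the geometric multiplicity is 3.

Since 3 < 4, A is not diagonalizable.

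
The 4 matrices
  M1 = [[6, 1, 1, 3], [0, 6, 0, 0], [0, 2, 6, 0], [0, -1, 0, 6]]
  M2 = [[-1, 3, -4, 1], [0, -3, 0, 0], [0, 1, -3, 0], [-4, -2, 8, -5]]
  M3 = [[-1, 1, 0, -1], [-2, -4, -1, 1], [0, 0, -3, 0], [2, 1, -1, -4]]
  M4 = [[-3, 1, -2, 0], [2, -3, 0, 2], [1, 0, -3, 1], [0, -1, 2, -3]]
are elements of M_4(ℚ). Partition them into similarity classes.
2 classes: {M1}, {M2, M3, M4}

Characteristic polynomials: χ_{M1} = (x - 6)^4, χ_{M2} = (x + 3)^4, χ_{M3} = (x + 3)^4, χ_{M4} = (x + 3)^4.

{M1}: invariant factors x - 6, (x - 6)^3.

{M2, M3, M4}: invariant factors (x + 3)^2, (x + 3)^2.

Matrices are similar if and only if their invariant-factor lists agree; the partition into similarity classes is {M1}, {M2, M3, M4}.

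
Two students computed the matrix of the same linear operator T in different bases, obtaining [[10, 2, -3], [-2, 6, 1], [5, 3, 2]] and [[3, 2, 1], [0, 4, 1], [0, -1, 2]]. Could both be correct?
No.

trace(A) = 18 but trace(B) = 9. The trace is a similarity invariant, so A and B are not similar.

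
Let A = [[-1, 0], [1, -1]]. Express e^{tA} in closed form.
A has Jordan form J = [[-1, 1], [0, -1]] with A = PJP^{-1}, so e^{tA} = P e^{tJ} P^{-1}.

For a Jordan block J_k(λ), e^{tJ_k(λ)} = e^{λt} · (I + tN + t^2 N^2/2! + ... + t^{k-1} N^{k-1}/(k-1)!) where N is the nilpotent superdiagonal part.

Assembling the blocks and conjugating back gives the entries of e^{tA} as shown above.

e^{tA} = [[e^{-t}, 0], [t*e^{-t}, e^{-t}]]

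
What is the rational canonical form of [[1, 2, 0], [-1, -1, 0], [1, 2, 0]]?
R = [[0, 0, 0], [1, 0, -1], [0, 1, 0]]

The invariant factors of A (the non-unit diagonal entries of the Smith normal form of xI - A over ℚ[x]) are x(x^2 + 1), each dividing the next. The characteristic polynomial is their product, x(x^2 + 1).

The rational canonical form is the block-diagonal matrix of companion matrices C(f_i):
R = [[0, 0, 0], [1, 0, -1], [0, 1, 0]].

Note the characteristic polynomial does not split into linear factors over ℚ, so A has no Jordan form over ℚ; the rational canonical form exists over any field.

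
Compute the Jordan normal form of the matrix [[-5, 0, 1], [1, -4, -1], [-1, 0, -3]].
The characteristic polynomial is det(xI - A) = (x + 4)^3, so the eigenvalues are -4 (algebraic multiplicity 3).

For λ = -4: rank(A + 4I) = 1, rank((A + 4I)^2) = 0. The eigenspace has dimension 3 - 1 = 2, so there are 2 Jordan blocks; the rank sequence gives block sizes [2, 1].

Assembling the blocks gives the Jordan form J above.

J = [[-4, 1, 0], [0, -4, 0], [0, 0, -4]]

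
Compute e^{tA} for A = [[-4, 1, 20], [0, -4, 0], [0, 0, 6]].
e^{tA} = [[e^{-4*t}, t*e^{-4*t}, (2*e^{10*t} - 2)*e^{-4*t}], [0, e^{-4*t}, 0], [0, 0, e^{6*t}]]

A has Jordan form J = [[-4, 1, 0], [0, -4, 0], [0, 0, 6]] with A = PJP^{-1}, so e^{tA} = P e^{tJ} P^{-1}.

For a Jordan block J_k(λ), e^{tJ_k(λ)} = e^{λt} · (I + tN + t^2 N^2/2! + ... + t^{k-1} N^{k-1}/(k-1)!) where N is the nilpotent superdiagonal part.

Assembling the blocks and conjugating back gives the entries of e^{tA} as shown above.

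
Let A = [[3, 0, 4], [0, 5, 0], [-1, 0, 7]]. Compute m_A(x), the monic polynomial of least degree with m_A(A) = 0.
m_A(x) = (x - 5)^2

The characteristic polynomial factors as (x - 5)^3. The minimal polynomial is ∏(x - λ)^{k_λ} where k_λ is the size of the largest Jordan block at λ.

For λ = 5: rank(A - 5I) = 1, and the largest Jordan block has size 2 (the smallest k with rank((A - 5I)^k) = rank((A - 5I)^(k+1))).

So m_A(x) = (x - 5)^2.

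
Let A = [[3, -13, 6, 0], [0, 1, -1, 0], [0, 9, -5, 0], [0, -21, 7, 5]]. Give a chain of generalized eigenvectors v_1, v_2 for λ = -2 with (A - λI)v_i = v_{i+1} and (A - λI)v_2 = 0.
v_1 = [[1, 0, -1, 1]]^T, v_2 = [[-1, 1, 3, 0]]^T

We seek v_1 ∈ ker((A + 2I)^2) \ ker(A + 2I), then set v_{i+1} = (A + 2I) v_i.

One such chain is v_1 = [[1, 0, -1, 1]]^T, v_2 = [[-1, 1, 3, 0]]^T. Check: (A + 2I) v_2 = [[0, 0, 0, 0]]^T = 0.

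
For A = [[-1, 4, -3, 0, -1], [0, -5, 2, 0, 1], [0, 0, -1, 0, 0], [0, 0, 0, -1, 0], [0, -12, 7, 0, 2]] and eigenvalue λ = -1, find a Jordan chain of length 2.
We seek v_1 ∈ ker((A + I)^2) \ ker(A + I), then set v_{i+1} = (A + I) v_i.

One such chain is v_1 = [[-1, 1, 1, 1, 3]]^T, v_2 = [[-2, 1, 0, 0, 4]]^T. Check: (A + I) v_2 = [[0, 0, 0, 0, 0]]^T = 0.

v_1 = [[-1, 1, 1, 1, 3]]^T, v_2 = [[-2, 1, 0, 0, 4]]^T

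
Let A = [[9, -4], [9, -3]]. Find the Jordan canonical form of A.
The characteristic polynomial is det(xI - A) = (x - 3)^2, so the eigenvalues are 3 (algebraic multiplicity 2).

For λ = 3: rank(A - 3I) = 1, rank((A - 3I)^2) = 0. The eigenspace has dimension 2 - 1 = 1, so there is 1 Jordan block; the rank sequence gives block sizes [2].

Assembling the blocks gives the Jordan form J above.

J = [[3, 1], [0, 3]]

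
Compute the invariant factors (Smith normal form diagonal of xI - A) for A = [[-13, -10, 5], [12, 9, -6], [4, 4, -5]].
x + 3, (x + 3)^2

The Jordan structure of A has elementary divisors (x + 3)^2, (x + 3). Arranging the block sizes at each eigenvalue in decreasing order and taking row products gives the invariant factors.

Invariant factors (smallest first, each dividing the next): x + 3, (x + 3)^2.

Check: the last factor (x + 3)^2 is the minimal polynomial, and the product (x + 3)^3 is the characteristic polynomial.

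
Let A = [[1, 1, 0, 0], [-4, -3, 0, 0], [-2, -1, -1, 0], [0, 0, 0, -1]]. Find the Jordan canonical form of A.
The characteristic polynomial is det(xI - A) = (x + 1)^4, so the eigenvalues are -1 (algebraic multiplicity 4).

For λ = -1: rank(A + I) = 1, rank((A + I)^2) = 0. The eigenspace has dimension 4 - 1 = 3, so there are 3 Jordan blocks; the rank sequence gives block sizes [2, 1, 1].

Assembling the blocks gives the Jordan form J above.

J = [[-1, 1, 0, 0], [0, -1, 0, 0], [0, 0, -1, 0], [0, 0, 0, -1]]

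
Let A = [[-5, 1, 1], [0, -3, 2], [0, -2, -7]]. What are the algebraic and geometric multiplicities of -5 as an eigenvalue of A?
algebraic multiplicity 3, geometric multiplicity 2

The characteristic polynomial is (x + 5)^3, so the factor x + 5 appears with exponent 3: the algebraic multiplicity is 3.

rank(A + 5I) = 1, so the eigenspace has dimension 3 - 1 = 2: the geometric multiplicity is 2.

Since 2 < 3, A is not diagonalizable.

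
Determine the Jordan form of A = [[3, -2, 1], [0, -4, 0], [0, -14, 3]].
The characteristic polynomial is det(xI - A) = (x - 3)^2(x + 4), so the eigenvalues are -4 (algebraic multiplicity 1), 3 (algebraic multiplicity 2).

For λ = -4: algebraic multiplicity 1 gives one 1×1 block.

For λ = 3: rank(A - 3I) = 2, rank((A - 3I)^2) = 1. The eigenspace has dimension 3 - 2 = 1, so there is 1 Jordan block; the rank sequence gives block sizes [2].

Assembling the blocks gives the Jordan form J above.

J = [[-4, 0, 0], [0, 3, 1], [0, 0, 3]]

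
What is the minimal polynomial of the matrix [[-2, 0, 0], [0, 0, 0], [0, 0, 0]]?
The characteristic polynomial factors as x^2(x + 2). The minimal polynomial is ∏(x - λ)^{k_λ} where k_λ is the size of the largest Jordan block at λ.

For λ = -2: rank(A + 2I) = 2, and the largest Jordan block has size 1 (the smallest k with rank((A + 2I)^k) = rank((A + 2I)^(k+1))).
For λ = 0: rank(A) = 1, and the largest Jordan block has size 1 (the smallest k with rank(A^k) = rank(A^(k+1))).

So m_A(x) = x(x + 2).

m_A(x) = x(x + 2)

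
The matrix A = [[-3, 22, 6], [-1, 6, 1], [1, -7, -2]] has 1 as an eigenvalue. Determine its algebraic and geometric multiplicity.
The characteristic polynomial is (x - 1)^2(x + 1), so the factor x - 1 appears with exponent 2: the algebraic multiplicity is 2.

rank(A - I) = 2, so the eigenspace has dimension 3 - 2 = 1: the geometric multiplicity is 1.

Since 1 < 2, A is not diagonalizable.

algebraic multiplicity 2, geometric multiplicity 1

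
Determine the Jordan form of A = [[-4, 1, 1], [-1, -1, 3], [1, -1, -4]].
J = [[-3, 1, 0], [0, -3, 1], [0, 0, -3]]

The characteristic polynomial is det(xI - A) = (x + 3)^3, so the eigenvalues are -3 (algebraic multiplicity 3).

For λ = -3: rank(A + 3I) = 2, rank((A + 3I)^2) = 1, rank((A + 3I)^3) = 0. The eigenspace has dimension 3 - 2 = 1, so there is 1 Jordan block; the rank sequence gives block sizes [3].

Assembling the blocks gives the Jordan form J above.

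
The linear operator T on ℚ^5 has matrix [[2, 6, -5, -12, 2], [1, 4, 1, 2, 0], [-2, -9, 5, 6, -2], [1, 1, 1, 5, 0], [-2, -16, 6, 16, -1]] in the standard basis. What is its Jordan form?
The characteristic polynomial is det(xI - A) = (x - 3)^5, so the eigenvalues are 3 (algebraic multiplicity 5).

For λ = 3: rank(A - 3I) = 2, rank((A - 3I)^2) = 1, rank((A - 3I)^3) = 0. The eigenspace has dimension 5 - 2 = 3, so there are 3 Jordan blocks; the rank sequence gives block sizes [3, 1, 1].

Assembling the blocks gives the Jordan form J above.

J = [[3, 1, 0, 0, 0], [0, 3, 1, 0, 0], [0, 0, 3, 0, 0], [0, 0, 0, 3, 0], [0, 0, 0, 0, 3]]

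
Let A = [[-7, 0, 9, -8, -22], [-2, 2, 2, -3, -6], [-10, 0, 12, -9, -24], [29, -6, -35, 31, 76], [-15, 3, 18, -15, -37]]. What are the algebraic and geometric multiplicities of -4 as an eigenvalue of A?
The characteristic polynomial is (x - 2)^3(x + 1)(x + 4), so the factor x + 4 appears with exponent 1: the algebraic multiplicity is 1.

rank(A + 4I) = 4, so the eigenspace has dimension 5 - 4 = 1: the geometric multiplicity is 1.

algebraic multiplicity 1, geometric multiplicity 1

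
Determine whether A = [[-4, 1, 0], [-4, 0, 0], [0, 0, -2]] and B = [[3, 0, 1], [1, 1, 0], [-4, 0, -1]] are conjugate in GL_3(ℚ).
No.

trace(A) = -6 but trace(B) = 3. The trace is a similarity invariant, so A and B are not similar.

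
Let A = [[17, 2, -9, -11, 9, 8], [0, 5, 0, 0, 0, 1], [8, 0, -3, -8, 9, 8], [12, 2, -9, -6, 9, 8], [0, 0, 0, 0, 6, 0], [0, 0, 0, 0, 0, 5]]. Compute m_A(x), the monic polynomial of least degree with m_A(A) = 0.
m_A(x) = (x - 6)(x - 5)^2(x + 3)

The characteristic polynomial factors as (x - 6)^2(x - 5)^3(x + 3). The minimal polynomial is ∏(x - λ)^{k_λ} where k_λ is the size of the largest Jordan block at λ.

For λ = -3: rank(A + 3I) = 5, and the largest Jordan block has size 1 (the smallest k with rank((A + 3I)^k) = rank((A + 3I)^(k+1))).
For λ = 5: rank(A - 5I) = 4, and the largest Jordan block has size 2 (the smallest k with rank((A - 5I)^k) = rank((A - 5I)^(k+1))).
For λ = 6: rank(A - 6I) = 4, and the largest Jordan block has size 1 (the smallest k with rank((A - 6I)^k) = rank((A - 6I)^(k+1))).

So m_A(x) = (x - 6)(x - 5)^2(x + 3).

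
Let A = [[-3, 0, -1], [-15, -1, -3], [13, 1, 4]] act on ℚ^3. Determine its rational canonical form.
The invariant factors of A (the non-unit diagonal entries of the Smith normal form of xI - A over ℚ[x]) are x^3 + 3x - 5, each dividing the next. The characteristic polynomial is their product, x^3 + 3x - 5.

The rational canonical form is the block-diagonal matrix of companion matrices C(f_i):
R = [[0, 0, 5], [1, 0, -3], [0, 1, 0]].

Note the characteristic polynomial does not split into linear factors over ℚ, so A has no Jordan form over ℚ; the rational canonical form exists over any field.

R = [[0, 0, 5], [1, 0, -3], [0, 1, 0]]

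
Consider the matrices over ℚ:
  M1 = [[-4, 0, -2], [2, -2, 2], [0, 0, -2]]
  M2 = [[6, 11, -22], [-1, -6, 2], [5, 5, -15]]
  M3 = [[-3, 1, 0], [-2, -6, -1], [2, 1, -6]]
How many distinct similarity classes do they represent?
Characteristic polynomials: χ_{M1} = (x + 2)^2(x + 4), χ_{M2} = (x + 5)^3, χ_{M3} = (x + 5)^3.

{M1}: invariant factors x + 2, (x + 2)(x + 4).

{M2}: invariant factors x + 5, (x + 5)^2.

{M3}: invariant factors (x + 5)^3.

Matrices are similar if and only if their invariant-factor lists agree; the partition into similarity classes is {M1}, {M2}, {M3}.

3 classes: {M1}, {M2}, {M3}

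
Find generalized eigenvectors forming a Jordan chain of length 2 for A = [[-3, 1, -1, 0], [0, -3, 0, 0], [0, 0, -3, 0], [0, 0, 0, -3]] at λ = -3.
v_1 = [[-2, 2, 1, 2]]^T, v_2 = [[1, 0, 0, 0]]^T

We seek v_1 ∈ ker((A + 3I)^2) \ ker(A + 3I), then set v_{i+1} = (A + 3I) v_i.

One such chain is v_1 = [[-2, 2, 1, 2]]^T, v_2 = [[1, 0, 0, 0]]^T. Check: (A + 3I) v_2 = [[0, 0, 0, 0]]^T = 0.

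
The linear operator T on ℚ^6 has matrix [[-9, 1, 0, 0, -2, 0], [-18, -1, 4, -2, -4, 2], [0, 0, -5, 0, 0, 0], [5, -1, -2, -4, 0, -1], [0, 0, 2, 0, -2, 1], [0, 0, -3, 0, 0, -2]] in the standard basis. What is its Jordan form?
J = [[-5, 1, 0, 0, 0, 0], [0, -5, 0, 0, 0, 0], [0, 0, -5, 0, 0, 0], [0, 0, 0, -4, 0, 0], [0, 0, 0, 0, -2, 1], [0, 0, 0, 0, 0, -2]]

The characteristic polynomial is det(xI - A) = (x + 2)^2(x + 4)(x + 5)^3, so the eigenvalues are -5 (algebraic multiplicity 3), -4 (algebraic multiplicity 1), -2 (algebraic multiplicity 2).

For λ = -5: rank(A + 5I) = 4, rank((A + 5I)^2) = 3. The eigenspace has dimension 6 - 4 = 2, so there are 2 Jordan blocks; the rank sequence gives block sizes [2, 1].

For λ = -4: algebraic multiplicity 1 gives one 1×1 block.

For λ = -2: rank(A + 2I) = 5, rank((A + 2I)^2) = 4. The eigenspace has dimension 6 - 5 = 1, so there is 1 Jordan block; the rank sequence gives block sizes [2].

Assembling the blocks gives the Jordan form J above.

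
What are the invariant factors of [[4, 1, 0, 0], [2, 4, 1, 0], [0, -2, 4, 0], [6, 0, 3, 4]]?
x - 4, (x - 4)^3

The Jordan structure of A has elementary divisors (x - 4)^3, (x - 4). Arranging the block sizes at each eigenvalue in decreasing order and taking row products gives the invariant factors.

Invariant factors (smallest first, each dividing the next): x - 4, (x - 4)^3.

Check: the last factor (x - 4)^3 is the minimal polynomial, and the product (x - 4)^4 is the characteristic polynomial.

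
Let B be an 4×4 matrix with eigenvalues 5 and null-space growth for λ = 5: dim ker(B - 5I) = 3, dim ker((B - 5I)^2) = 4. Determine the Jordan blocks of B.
Jordan blocks: (5, 2), (5, 1), (5, 1)

λ = 5: successive nullity increments [3, 1] count blocks of size ≥ k; block sizes are [2, 1, 1].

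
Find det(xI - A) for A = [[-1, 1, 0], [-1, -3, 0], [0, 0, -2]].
χ_A(x) = (x + 2)^3

xI - A = [[x + 1, -1, 0], [1, x + 3, 0], [0, 0, x + 2]].

Expanding det(xI - A) along the first row:
det(xI - A) = + (x + 1)·det([[x + 3, 0], [0, x + 2]]) - (-1)·det([[1, 0], [0, x + 2]]) + (0)·det([[1, x + 3], [0, 0]]).

Evaluating gives χ_A(x) = x^3 + 6x^2 + 12x + 8 = (x + 2)^3.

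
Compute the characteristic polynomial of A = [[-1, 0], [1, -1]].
xI - A = [[x + 1, 0], [-1, x + 1]].

Expanding det(xI - A) along the first row:
det(xI - A) = + (x + 1)·det([[x + 1]]) - (0)·det([[-1]]).

Evaluating gives χ_A(x) = x^2 + 2x + 1 = (x + 1)^2.

χ_A(x) = (x + 1)^2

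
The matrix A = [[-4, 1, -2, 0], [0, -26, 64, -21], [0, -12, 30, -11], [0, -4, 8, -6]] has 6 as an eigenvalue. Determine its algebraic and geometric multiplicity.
The characteristic polynomial is (x - 6)(x + 4)^3, so the factor x - 6 appears with exponent 1: the algebraic multiplicity is 1.

rank(A - 6I) = 3, so the eigenspace has dimension 4 - 3 = 1: the geometric multiplicity is 1.

algebraic multiplicity 1, geometric multiplicity 1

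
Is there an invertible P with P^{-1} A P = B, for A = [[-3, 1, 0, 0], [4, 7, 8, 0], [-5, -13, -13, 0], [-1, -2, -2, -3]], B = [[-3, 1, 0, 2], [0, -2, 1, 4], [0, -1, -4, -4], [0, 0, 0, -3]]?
Yes.

Two matrices over a field are similar if and only if they have the same invariant factors.

Both A and B have characteristic polynomial (x + 3)^4 and minimal polynomial (x + 3)^3. Computing further, both have invariant factors x + 3, (x + 3)^3. Hence A and B are similar.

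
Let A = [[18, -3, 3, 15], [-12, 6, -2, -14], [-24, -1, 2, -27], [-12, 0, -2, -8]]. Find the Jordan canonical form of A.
J = [[0, 0, 0, 0], [0, 6, 1, 0], [0, 0, 6, 1], [0, 0, 0, 6]]

The characteristic polynomial is det(xI - A) = x(x - 6)^3, so the eigenvalues are 0 (algebraic multiplicity 1), 6 (algebraic multiplicity 3).

For λ = 0: algebraic multiplicity 1 gives one 1×1 block.

For λ = 6: rank(A - 6I) = 3, rank((A - 6I)^2) = 2, rank((A - 6I)^3) = 1. The eigenspace has dimension 4 - 3 = 1, so there is 1 Jordan block; the rank sequence gives block sizes [3].

Assembling the blocks gives the Jordan form J above.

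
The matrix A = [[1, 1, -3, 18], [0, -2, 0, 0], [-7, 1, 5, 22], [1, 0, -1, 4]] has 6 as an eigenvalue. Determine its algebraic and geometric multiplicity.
algebraic multiplicity 2, geometric multiplicity 1

The characteristic polynomial is (x - 6)^2(x + 2)^2, so the factor x - 6 appears with exponent 2: the algebraic multiplicity is 2.

rank(A - 6I) = 3, so the eigenspace has dimension 4 - 3 = 1: the geometric multiplicity is 1.

Since 1 < 2, A is not diagonalizable.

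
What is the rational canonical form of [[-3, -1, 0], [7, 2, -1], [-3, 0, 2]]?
R = [[0, 0, -1], [1, 0, 1], [0, 1, 1]]

The invariant factors of A (the non-unit diagonal entries of the Smith normal form of xI - A over ℚ[x]) are (x - 1)^2(x + 1), each dividing the next. The characteristic polynomial is their product, (x - 1)^2(x + 1).

The rational canonical form is the block-diagonal matrix of companion matrices C(f_i):
R = [[0, 0, -1], [1, 0, 1], [0, 1, 1]].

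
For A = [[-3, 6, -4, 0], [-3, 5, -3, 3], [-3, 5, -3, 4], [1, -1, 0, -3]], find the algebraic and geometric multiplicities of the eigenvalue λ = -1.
The characteristic polynomial is (x + 1)^4, so the factor x + 1 appears with exponent 4: the algebraic multiplicity is 4.

rank(A + I) = 2, so the eigenspace has dimension 4 - 2 = 2: the geometric multiplicity is 2.

Since 2 < 4, A is not diagonalizable.

algebraic multiplicity 4, geometric multiplicity 2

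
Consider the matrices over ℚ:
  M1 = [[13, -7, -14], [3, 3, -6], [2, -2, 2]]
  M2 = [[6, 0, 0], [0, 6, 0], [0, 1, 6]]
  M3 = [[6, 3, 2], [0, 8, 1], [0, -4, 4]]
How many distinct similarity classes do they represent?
Characteristic polynomials: χ_{M1} = (x - 6)^3, χ_{M2} = (x - 6)^3, χ_{M3} = (x - 6)^3.

{M1, M2}: invariant factors x - 6, (x - 6)^2.

{M3}: invariant factors (x - 6)^3.

Matrices are similar if and only if their invariant-factor lists agree; the partition into similarity classes is {M1, M2}, {M3}.

2 classes: {M1, M2}, {M3}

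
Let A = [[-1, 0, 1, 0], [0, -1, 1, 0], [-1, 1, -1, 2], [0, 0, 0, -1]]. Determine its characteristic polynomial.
χ_A(x) = (x + 1)^4

xI - A = [[x + 1, 0, -1, 0], [0, x + 1, -1, 0], [1, -1, x + 1, -2], [0, 0, 0, x + 1]].

Expanding det(xI - A) along the first row:
det(xI - A) = + (x + 1)·det([[x + 1, -1, 0], [-1, x + 1, -2], [0, 0, x + 1]]) - (0)·det([[0, -1, 0], [1, x + 1, -2], [0, 0, x + 1]]) + (-1)·det([[0, x + 1, 0], [1, -1, -2], [0, 0, x + 1]]) - (0)·det([[0, x + 1, -1], [1, -1, x + 1], [0, 0, 0]]).

Evaluating gives χ_A(x) = x^4 + 4x^3 + 6x^2 + 4x + 1 = (x + 1)^4.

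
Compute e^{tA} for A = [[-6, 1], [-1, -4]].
A has Jordan form J = [[-5, 1], [0, -5]] with A = PJP^{-1}, so e^{tA} = P e^{tJ} P^{-1}.

For a Jordan block J_k(λ), e^{tJ_k(λ)} = e^{λt} · (I + tN + t^2 N^2/2! + ... + t^{k-1} N^{k-1}/(k-1)!) where N is the nilpotent superdiagonal part.

Assembling the blocks and conjugating back gives the entries of e^{tA} as shown above.

e^{tA} = [[(1 - t)*e^{-5*t}, t*e^{-5*t}], [-t*e^{-5*t}, (t + 1)*e^{-5*t}]]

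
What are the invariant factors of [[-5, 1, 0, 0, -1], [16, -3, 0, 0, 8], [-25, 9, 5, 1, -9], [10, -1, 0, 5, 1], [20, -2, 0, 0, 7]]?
The Jordan structure of A has elementary divisors (x + 3)^2, (x - 5)^2, (x - 5). Arranging the block sizes at each eigenvalue in decreasing order and taking row products gives the invariant factors.

Invariant factors (smallest first, each dividing the next): x - 5, (x - 5)^2(x + 3)^2.

Check: the last factor (x - 5)^2(x + 3)^2 is the minimal polynomial, and the product (x - 5)^3(x + 3)^2 is the characteristic polynomial.

x - 5, (x - 5)^2(x + 3)^2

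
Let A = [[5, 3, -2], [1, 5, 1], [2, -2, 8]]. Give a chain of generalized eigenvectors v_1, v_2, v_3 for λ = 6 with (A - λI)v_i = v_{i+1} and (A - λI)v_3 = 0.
v_1 = [[-2, 2, 3]]^T, v_2 = [[2, -1, -2]]^T, v_3 = [[-1, 1, 2]]^T

We seek v_1 ∈ ker((A - 6I)^3) \ ker((A - 6I)^2), then set v_{i+1} = (A - 6I) v_i.

One such chain is v_1 = [[-2, 2, 3]]^T, v_2 = [[2, -1, -2]]^T, v_3 = [[-1, 1, 2]]^T. Check: (A - 6I) v_3 = [[0, 0, 0]]^T = 0.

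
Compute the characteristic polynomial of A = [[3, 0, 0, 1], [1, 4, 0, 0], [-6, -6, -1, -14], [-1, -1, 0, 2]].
xI - A = [[x - 3, 0, 0, -1], [-1, x - 4, 0, 0], [6, 6, x + 1, 14], [1, 1, 0, x - 2]].

Expanding det(xI - A) along the first row:
det(xI - A) = + (x - 3)·det([[x - 4, 0, 0], [6, x + 1, 14], [1, 0, x - 2]]) - (0)·det([[-1, 0, 0], [6, x + 1, 14], [1, 0, x - 2]]) + (0)·det([[-1, x - 4, 0], [6, 6, 14], [1, 1, x - 2]]) - (-1)·det([[-1, x - 4, 0], [6, 6, x + 1], [1, 1, 0]]).

Evaluating gives χ_A(x) = x^4 - 8x^3 + 18x^2 - 27 = (x - 3)^3(x + 1).

χ_A(x) = (x - 3)^3(x + 1)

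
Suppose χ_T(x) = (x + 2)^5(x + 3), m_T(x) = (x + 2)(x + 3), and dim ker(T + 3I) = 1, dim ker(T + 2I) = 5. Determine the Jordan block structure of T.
λ = -3: algebraic multiplicity 1 (exponent in χ_T), largest block size 1 (exponent in m_T), 1 block (geometric multiplicity). This forces block sizes [1].
λ = -2: algebraic multiplicity 5 (exponent in χ_T), largest block size 1 (exponent in m_T), 5 blocks (geometric multiplicity). These force block sizes [1, 1, 1, 1, 1].

Jordan blocks: (-3, 1), (-2, 1), (-2, 1), (-2, 1), (-2, 1), (-2, 1)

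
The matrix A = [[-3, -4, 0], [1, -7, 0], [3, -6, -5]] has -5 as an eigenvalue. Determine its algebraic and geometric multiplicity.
The characteristic polynomial is (x + 5)^3, so the factor x + 5 appears with exponent 3: the algebraic multiplicity is 3.

rank(A + 5I) = 1, so the eigenspace has dimension 3 - 1 = 2: the geometric multiplicity is 2.

Since 2 < 3, A is not diagonalizable.

algebraic multiplicity 3, geometric multiplicity 2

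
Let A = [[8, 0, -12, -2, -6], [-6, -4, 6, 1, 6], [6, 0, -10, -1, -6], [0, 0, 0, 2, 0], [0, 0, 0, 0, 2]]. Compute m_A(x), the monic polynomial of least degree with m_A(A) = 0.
m_A(x) = (x - 2)^2(x + 4)

The characteristic polynomial factors as (x - 2)^3(x + 4)^2. The minimal polynomial is ∏(x - λ)^{k_λ} where k_λ is the size of the largest Jordan block at λ.

For λ = -4: rank(A + 4I) = 3, and the largest Jordan block has size 1 (the smallest k with rank((A + 4I)^k) = rank((A + 4I)^(k+1))).
For λ = 2: rank(A - 2I) = 3, and the largest Jordan block has size 2 (the smallest k with rank((A - 2I)^k) = rank((A - 2I)^(k+1))).

So m_A(x) = (x - 2)^2(x + 4).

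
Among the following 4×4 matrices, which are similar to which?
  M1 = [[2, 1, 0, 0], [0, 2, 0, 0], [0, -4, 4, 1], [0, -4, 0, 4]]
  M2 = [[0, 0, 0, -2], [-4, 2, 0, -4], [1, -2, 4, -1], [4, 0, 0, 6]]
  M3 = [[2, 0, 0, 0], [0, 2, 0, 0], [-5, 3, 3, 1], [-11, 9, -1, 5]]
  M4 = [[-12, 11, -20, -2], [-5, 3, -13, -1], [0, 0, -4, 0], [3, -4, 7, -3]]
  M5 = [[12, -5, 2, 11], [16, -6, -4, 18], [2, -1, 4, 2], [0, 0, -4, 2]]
Characteristic polynomials: χ_{M1} = (x - 4)^2(x - 2)^2, χ_{M2} = (x - 4)^2(x - 2)^2, χ_{M3} = (x - 4)^2(x - 2)^2, χ_{M4} = (x + 4)^4, χ_{M5} = (x - 4)^2(x - 2)^2.

{M1, M5}: invariant factors (x - 4)^2(x - 2)^2.

{M2, M3}: invariant factors x - 2, (x - 4)^2(x - 2).

{M4}: invariant factors x + 4, (x + 4)^3.

Matrices are similar if and only if their invariant-factor lists agree; the partition into similarity classes is {M1, M5}, {M2, M3}, {M4}.

3 classes: {M1, M5}, {M2, M3}, {M4}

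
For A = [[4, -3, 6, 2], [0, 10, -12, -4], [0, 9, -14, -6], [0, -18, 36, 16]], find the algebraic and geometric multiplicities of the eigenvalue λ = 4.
algebraic multiplicity 4, geometric multiplicity 3

The characteristic polynomial is (x - 4)^4, so the factor x - 4 appears with exponent 4: the algebraic multiplicity is 4.

rank(A - 4I) = 1, so the eigenspace has dimension 4 - 1 = 3: the geometric multiplicity is 3.

Since 3 < 4, A is not diagonalizable.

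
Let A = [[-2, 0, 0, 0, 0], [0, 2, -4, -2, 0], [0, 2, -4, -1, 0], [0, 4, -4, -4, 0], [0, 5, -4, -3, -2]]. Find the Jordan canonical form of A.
J = [[-2, 1, 0, 0, 0], [0, -2, 0, 0, 0], [0, 0, -2, 1, 0], [0, 0, 0, -2, 0], [0, 0, 0, 0, -2]]

The characteristic polynomial is det(xI - A) = (x + 2)^5, so the eigenvalues are -2 (algebraic multiplicity 5).

For λ = -2: rank(A + 2I) = 2, rank((A + 2I)^2) = 0. The eigenspace has dimension 5 - 2 = 3, so there are 3 Jordan blocks; the rank sequence gives block sizes [2, 2, 1].

Assembling the blocks gives the Jordan form J above.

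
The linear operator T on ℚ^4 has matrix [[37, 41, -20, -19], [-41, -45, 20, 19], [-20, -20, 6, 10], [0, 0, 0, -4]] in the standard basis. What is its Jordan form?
J = [[-4, 1, 0, 0], [0, -4, 0, 0], [0, 0, -4, 0], [0, 0, 0, 6]]

The characteristic polynomial is det(xI - A) = (x - 6)(x + 4)^3, so the eigenvalues are -4 (algebraic multiplicity 3), 6 (algebraic multiplicity 1).

For λ = -4: rank(A + 4I) = 2, rank((A + 4I)^2) = 1. The eigenspace has dimension 4 - 2 = 2, so there are 2 Jordan blocks; the rank sequence gives block sizes [2, 1].

For λ = 6: algebraic multiplicity 1 gives one 1×1 block.

Assembling the blocks gives the Jordan form J above.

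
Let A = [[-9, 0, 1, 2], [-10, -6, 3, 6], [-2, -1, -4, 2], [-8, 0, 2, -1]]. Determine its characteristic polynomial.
χ_A(x) = (x + 5)^4

xI - A = [[x + 9, 0, -1, -2], [10, x + 6, -3, -6], [2, 1, x + 4, -2], [8, 0, -2, x + 1]].

Expanding det(xI - A) along the first row:
det(xI - A) = + (x + 9)·det([[x + 6, -3, -6], [1, x + 4, -2], [0, -2, x + 1]]) - (0)·det([[10, -3, -6], [2, x + 4, -2], [8, -2, x + 1]]) + (-1)·det([[10, x + 6, -6], [2, 1, -2], [8, 0, x + 1]]) - (-2)·det([[10, x + 6, -3], [2, 1, x + 4], [8, 0, -2]]).

Evaluating gives χ_A(x) = x^4 + 20x^3 + 150x^2 + 500x + 625 = (x + 5)^4.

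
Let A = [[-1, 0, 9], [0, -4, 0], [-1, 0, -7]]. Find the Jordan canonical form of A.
J = [[-4, 1, 0], [0, -4, 0], [0, 0, -4]]

The characteristic polynomial is det(xI - A) = (x + 4)^3, so the eigenvalues are -4 (algebraic multiplicity 3).

For λ = -4: rank(A + 4I) = 1, rank((A + 4I)^2) = 0. The eigenspace has dimension 3 - 1 = 2, so there are 2 Jordan blocks; the rank sequence gives block sizes [2, 1].

Assembling the blocks gives the Jordan form J above.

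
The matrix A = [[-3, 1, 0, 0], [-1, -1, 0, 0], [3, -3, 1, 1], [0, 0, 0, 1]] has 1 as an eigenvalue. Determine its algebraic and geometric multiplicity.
algebraic multiplicity 2, geometric multiplicity 1

The characteristic polynomial is (x - 1)^2(x + 2)^2, so the factor x - 1 appears with exponent 2: the algebraic multiplicity is 2.

rank(A - I) = 3, so the eigenspace has dimension 4 - 3 = 1: the geometric multiplicity is 1.

Since 1 < 2, A is not diagonalizable.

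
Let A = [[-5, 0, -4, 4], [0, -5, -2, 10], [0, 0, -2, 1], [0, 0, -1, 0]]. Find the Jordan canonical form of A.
J = [[-5, 0, 0, 0], [0, -5, 0, 0], [0, 0, -1, 1], [0, 0, 0, -1]]

The characteristic polynomial is det(xI - A) = (x + 1)^2(x + 5)^2, so the eigenvalues are -5 (algebraic multiplicity 2), -1 (algebraic multiplicity 2).

For λ = -5: rank(A + 5I) = 2. The eigenspace has dimension 4 - 2 = 2, so there are 2 Jordan blocks; the rank sequence gives block sizes [1, 1].

For λ = -1: rank(A + I) = 3, rank((A + I)^2) = 2. The eigenspace has dimension 4 - 3 = 1, so there is 1 Jordan block; the rank sequence gives block sizes [2].

Assembling the blocks gives the Jordan form J above.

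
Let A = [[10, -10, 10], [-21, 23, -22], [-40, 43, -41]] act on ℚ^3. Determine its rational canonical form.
R = [[0, 0, 10], [1, 0, -13], [0, 1, -8]]

The invariant factors of A (the non-unit diagonal entries of the Smith normal form of xI - A over ℚ[x]) are (x + 5)(x^2 + 3x - 2), each dividing the next. The characteristic polynomial is their product, (x + 5)(x^2 + 3x - 2).

The rational canonical form is the block-diagonal matrix of companion matrices C(f_i):
R = [[0, 0, 10], [1, 0, -13], [0, 1, -8]].

Note the characteristic polynomial does not split into linear factors over ℚ, so A has no Jordan form over ℚ; the rational canonical form exists over any field.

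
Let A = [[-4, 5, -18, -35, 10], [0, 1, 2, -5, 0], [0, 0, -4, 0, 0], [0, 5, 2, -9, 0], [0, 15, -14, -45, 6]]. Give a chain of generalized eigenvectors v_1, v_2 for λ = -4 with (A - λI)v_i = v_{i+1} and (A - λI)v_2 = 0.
v_1 = [[2, 1, -2, 0, -4]]^T, v_2 = [[1, 1, 0, 1, 3]]^T

We seek v_1 ∈ ker((A + 4I)^2) \ ker(A + 4I), then set v_{i+1} = (A + 4I) v_i.

One such chain is v_1 = [[2, 1, -2, 0, -4]]^T, v_2 = [[1, 1, 0, 1, 3]]^T. Check: (A + 4I) v_2 = [[0, 0, 0, 0, 0]]^T = 0.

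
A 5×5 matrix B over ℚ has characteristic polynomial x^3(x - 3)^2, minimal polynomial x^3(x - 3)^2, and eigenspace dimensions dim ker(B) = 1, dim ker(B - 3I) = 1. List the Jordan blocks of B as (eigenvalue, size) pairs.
λ = 0: algebraic multiplicity 3 (exponent in χ_B), largest block size 3 (exponent in m_B), 1 block (geometric multiplicity). This forces block sizes [3].
λ = 3: algebraic multiplicity 2 (exponent in χ_B), largest block size 2 (exponent in m_B), 1 block (geometric multiplicity). This forces block sizes [2].

Jordan blocks: (0, 3), (3, 2)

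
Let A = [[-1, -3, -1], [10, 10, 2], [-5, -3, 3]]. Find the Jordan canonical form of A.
The characteristic polynomial is det(xI - A) = (x - 4)^3, so the eigenvalues are 4 (algebraic multiplicity 3).

For λ = 4: rank(A - 4I) = 1, rank((A - 4I)^2) = 0. The eigenspace has dimension 3 - 1 = 2, so there are 2 Jordan blocks; the rank sequence gives block sizes [2, 1].

Assembling the blocks gives the Jordan form J above.

J = [[4, 1, 0], [0, 4, 0], [0, 0, 4]]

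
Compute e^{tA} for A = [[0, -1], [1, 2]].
A has Jordan form J = [[1, 1], [0, 1]] with A = PJP^{-1}, so e^{tA} = P e^{tJ} P^{-1}.

For a Jordan block J_k(λ), e^{tJ_k(λ)} = e^{λt} · (I + tN + t^2 N^2/2! + ... + t^{k-1} N^{k-1}/(k-1)!) where N is the nilpotent superdiagonal part.

Assembling the blocks and conjugating back gives the entries of e^{tA} as shown above.

e^{tA} = [[(1 - t)*e^{t}, -t*e^{t}], [t*e^{t}, (t + 1)*e^{t}]]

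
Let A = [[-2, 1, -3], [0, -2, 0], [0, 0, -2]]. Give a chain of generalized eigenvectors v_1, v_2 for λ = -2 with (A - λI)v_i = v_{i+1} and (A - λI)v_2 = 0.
We seek v_1 ∈ ker((A + 2I)^2) \ ker(A + 2I), then set v_{i+1} = (A + 2I) v_i.

One such chain is v_1 = [[-1, 1, 0]]^T, v_2 = [[1, 0, 0]]^T. Check: (A + 2I) v_2 = [[0, 0, 0]]^T = 0.

v_1 = [[-1, 1, 0]]^T, v_2 = [[1, 0, 0]]^T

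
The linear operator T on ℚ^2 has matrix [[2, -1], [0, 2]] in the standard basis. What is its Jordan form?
The characteristic polynomial is det(xI - A) = (x - 2)^2, so the eigenvalues are 2 (algebraic multiplicity 2).

For λ = 2: rank(A - 2I) = 1, rank((A - 2I)^2) = 0. The eigenspace has dimension 2 - 1 = 1, so there is 1 Jordan block; the rank sequence gives block sizes [2].

Assembling the blocks gives the Jordan form J above.

J = [[2, 1], [0, 2]]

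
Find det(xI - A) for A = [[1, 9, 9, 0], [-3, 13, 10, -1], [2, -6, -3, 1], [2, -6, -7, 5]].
χ_A(x) = (x - 4)^4

xI - A = [[x - 1, -9, -9, 0], [3, x - 13, -10, 1], [-2, 6, x + 3, -1], [-2, 6, 7, x - 5]].

Expanding det(xI - A) along the first row:
det(xI - A) = + (x - 1)·det([[x - 13, -10, 1], [6, x + 3, -1], [6, 7, x - 5]]) - (-9)·det([[3, -10, 1], [-2, x + 3, -1], [-2, 7, x - 5]]) + (-9)·det([[3, x - 13, 1], [-2, 6, -1], [-2, 6, x - 5]]) - (0)·det([[3, x - 13, -10], [-2, 6, x + 3], [-2, 6, 7]]).

Evaluating gives χ_A(x) = x^4 - 16x^3 + 96x^2 - 256x + 256 = (x - 4)^4.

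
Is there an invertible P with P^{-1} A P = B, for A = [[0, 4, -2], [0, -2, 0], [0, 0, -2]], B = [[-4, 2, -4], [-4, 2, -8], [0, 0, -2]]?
Yes.

Two matrices over a field are similar if and only if they have the same invariant factors.

Both A and B have characteristic polynomial x(x + 2)^2 and minimal polynomial x(x + 2). Computing further, both have invariant factors x + 2, x(x + 2). Hence A and B are similar.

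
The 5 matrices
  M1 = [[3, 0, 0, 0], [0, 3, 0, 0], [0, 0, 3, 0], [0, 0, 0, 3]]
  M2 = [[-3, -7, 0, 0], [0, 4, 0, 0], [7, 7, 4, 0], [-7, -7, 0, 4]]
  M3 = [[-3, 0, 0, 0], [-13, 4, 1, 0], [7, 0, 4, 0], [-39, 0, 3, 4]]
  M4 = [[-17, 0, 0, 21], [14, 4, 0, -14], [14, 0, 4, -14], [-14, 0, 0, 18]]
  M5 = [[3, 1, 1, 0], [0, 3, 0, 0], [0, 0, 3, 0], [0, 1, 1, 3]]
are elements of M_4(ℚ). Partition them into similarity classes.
4 classes: {M1}, {M2, M4}, {M3}, {M5}

Characteristic polynomials: χ_{M1} = (x - 3)^4, χ_{M2} = (x - 4)^3(x + 3), χ_{M3} = (x - 4)^3(x + 3), χ_{M4} = (x - 4)^3(x + 3), χ_{M5} = (x - 3)^4.

{M1}: invariant factors x - 3, x - 3, x - 3, x - 3.

{M2, M4}: invariant factors x - 4, x - 4, (x - 4)(x + 3).

{M3}: invariant factors x - 4, (x - 4)^2(x + 3).

{M5}: invariant factors x - 3, x - 3, (x - 3)^2.

Matrices are similar if and only if their invariant-factor lists agree; the partition into similarity classes is {M1}, {M2, M4}, {M3}, {M5}.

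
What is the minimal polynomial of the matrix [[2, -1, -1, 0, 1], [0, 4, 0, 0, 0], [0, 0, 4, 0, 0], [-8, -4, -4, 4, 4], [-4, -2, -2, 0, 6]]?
m_A(x) = (x - 4)^2

The characteristic polynomial factors as (x - 4)^5. The minimal polynomial is ∏(x - λ)^{k_λ} where k_λ is the size of the largest Jordan block at λ.

For λ = 4: rank(A - 4I) = 1, and the largest Jordan block has size 2 (the smallest k with rank((A - 4I)^k) = rank((A - 4I)^(k+1))).

So m_A(x) = (x - 4)^2.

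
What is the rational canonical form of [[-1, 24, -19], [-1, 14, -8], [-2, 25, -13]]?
The invariant factors of A (the non-unit diagonal entries of the Smith normal form of xI - A over ℚ[x]) are x^3 + 3x + 3, each dividing the next. The characteristic polynomial is their product, x^3 + 3x + 3.

The rational canonical form is the block-diagonal matrix of companion matrices C(f_i):
R = [[0, 0, -3], [1, 0, -3], [0, 1, 0]].

Note the characteristic polynomial does not split into linear factors over ℚ, so A has no Jordan form over ℚ; the rational canonical form exists over any field.

R = [[0, 0, -3], [1, 0, -3], [0, 1, 0]]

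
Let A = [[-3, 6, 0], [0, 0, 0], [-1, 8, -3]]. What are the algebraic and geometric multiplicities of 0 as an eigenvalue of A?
The characteristic polynomial is x(x + 3)^2, so the factor x appears with exponent 1: the algebraic multiplicity is 1.

rank(A) = 2, so the eigenspace has dimension 3 - 2 = 1: the geometric multiplicity is 1.

algebraic multiplicity 1, geometric multiplicity 1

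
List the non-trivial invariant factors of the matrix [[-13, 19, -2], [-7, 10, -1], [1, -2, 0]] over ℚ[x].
The Jordan structure of A has elementary divisors (x + 1)^3. Arranging the block sizes at each eigenvalue in decreasing order and taking row products gives the invariant factors.

Invariant factors (smallest first, each dividing the next): (x + 1)^3.

Check: the last factor (x + 1)^3 is the minimal polynomial, and the product (x + 1)^3 is the characteristic polynomial.

(x + 1)^3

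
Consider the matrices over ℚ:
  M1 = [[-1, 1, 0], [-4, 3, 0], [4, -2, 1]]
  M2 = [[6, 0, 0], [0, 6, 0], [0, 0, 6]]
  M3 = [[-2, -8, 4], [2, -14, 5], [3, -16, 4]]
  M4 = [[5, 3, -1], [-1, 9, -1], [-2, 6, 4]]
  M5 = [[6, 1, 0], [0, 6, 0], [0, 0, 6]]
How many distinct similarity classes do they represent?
Characteristic polynomials: χ_{M1} = (x - 1)^3, χ_{M2} = (x - 6)^3, χ_{M3} = (x + 4)^3, χ_{M4} = (x - 6)^3, χ_{M5} = (x - 6)^3.

{M1}: invariant factors x - 1, (x - 1)^2.

{M2}: invariant factors x - 6, x - 6, x - 6.

{M3}: invariant factors (x + 4)^3.

{M4, M5}: invariant factors x - 6, (x - 6)^2.

Matrices are similar if and only if their invariant-factor lists agree; the partition into similarity classes is {M1}, {M2}, {M3}, {M4, M5}.

4 classes: {M1}, {M2}, {M3}, {M4, M5}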